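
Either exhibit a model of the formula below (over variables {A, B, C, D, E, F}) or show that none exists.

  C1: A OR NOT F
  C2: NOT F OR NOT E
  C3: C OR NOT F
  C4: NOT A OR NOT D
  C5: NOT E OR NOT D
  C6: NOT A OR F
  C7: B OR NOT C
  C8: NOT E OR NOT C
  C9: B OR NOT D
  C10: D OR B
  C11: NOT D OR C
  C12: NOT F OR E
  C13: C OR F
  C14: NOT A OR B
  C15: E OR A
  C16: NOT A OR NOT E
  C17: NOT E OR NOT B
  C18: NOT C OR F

Case A = true:
From the singleton clause (NOT D), D = false.
From the singleton clause (F), F = true.
From the singleton clause (NOT E), E = false.
Now (E) is unsatisfied and unit — conflict.
So A must be the other value — set A = false.
From the singleton clause (NOT F), F = false.
From the singleton clause (C), C = true.
Now (NOT C) is unsatisfied and unit — conflict.
Either choice for A ends in contradiction.

UNSATISFIABLE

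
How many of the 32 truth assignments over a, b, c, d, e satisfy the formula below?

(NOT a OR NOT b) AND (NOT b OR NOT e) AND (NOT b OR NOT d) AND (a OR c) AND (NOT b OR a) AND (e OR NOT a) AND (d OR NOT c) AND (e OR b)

4

There are 2^5 = 32 truth assignments over (a, b, c, d, e).
Split on c. With c = true, the clauses containing c are satisfied and NOT c drops from the rest; 2 of the 2^4 = 16 assignments to the other variables satisfy what remains.
With c = false, by the same count on the reduced clause set, 2 assignments work.
(One model: a=F, b=F, c=T, d=T, e=T.)
Total: 2 + 2 = 4.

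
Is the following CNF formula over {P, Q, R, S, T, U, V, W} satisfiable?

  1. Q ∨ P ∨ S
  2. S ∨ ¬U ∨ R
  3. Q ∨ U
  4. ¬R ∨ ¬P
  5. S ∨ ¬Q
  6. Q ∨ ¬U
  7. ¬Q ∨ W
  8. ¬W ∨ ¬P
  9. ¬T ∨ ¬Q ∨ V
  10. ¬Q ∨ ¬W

Unsatisfiable

Case Q = True:
The clause (S) is unit, so S = True.
The clause (W) is unit, so W = True.
But (¬W) is also a unit clause — contradiction.
Backtrack on Q: now try Q = False.
The clause (U) is unit, so U = True.
But (¬U) is also a unit clause — contradiction.
Neither Q = True nor Q = False works.
No assignment satisfies every clause.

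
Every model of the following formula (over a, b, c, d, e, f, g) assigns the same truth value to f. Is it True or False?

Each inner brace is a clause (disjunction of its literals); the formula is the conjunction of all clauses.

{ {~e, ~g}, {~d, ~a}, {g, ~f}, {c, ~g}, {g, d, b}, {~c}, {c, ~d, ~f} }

Suppose f = 1.
Unit clause (g) forces g = 1.
Unit clause (~e) forces e = 0.
Unit clause (c) forces c = 1.
Now (~c) is unsatisfied and unit — conflict.
So every satisfying assignment has f = False.

False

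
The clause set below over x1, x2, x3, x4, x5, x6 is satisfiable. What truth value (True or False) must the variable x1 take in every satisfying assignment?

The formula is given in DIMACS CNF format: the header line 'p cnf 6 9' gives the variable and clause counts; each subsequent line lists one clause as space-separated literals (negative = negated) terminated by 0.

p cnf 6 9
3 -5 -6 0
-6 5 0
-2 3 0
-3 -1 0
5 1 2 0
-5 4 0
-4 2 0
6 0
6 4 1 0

False

Suppose x1 = True.
From the singleton clause (¬x3), x3 = False.
From the singleton clause (¬x2), x2 = False.
From the singleton clause (¬x4), x4 = False.
From the singleton clause (¬x5), x5 = False.
From the singleton clause (¬x6), x6 = False.
But (x6) is also a unit clause — contradiction.
So every satisfying assignment has x1 = False.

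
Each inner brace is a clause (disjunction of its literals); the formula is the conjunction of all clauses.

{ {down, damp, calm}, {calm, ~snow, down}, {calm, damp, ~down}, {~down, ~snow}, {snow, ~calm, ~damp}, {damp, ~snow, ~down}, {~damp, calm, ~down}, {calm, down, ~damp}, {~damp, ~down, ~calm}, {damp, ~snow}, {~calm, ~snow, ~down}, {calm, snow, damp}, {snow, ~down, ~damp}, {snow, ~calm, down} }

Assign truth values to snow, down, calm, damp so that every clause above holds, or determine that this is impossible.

snow=1,  down=0,  calm=1,  damp=1

Case down = 0:
Case damp = 1:
From the singleton clause (calm), calm = 1.
From the singleton clause (snow), snow = 1.
This assignment satisfies each clause.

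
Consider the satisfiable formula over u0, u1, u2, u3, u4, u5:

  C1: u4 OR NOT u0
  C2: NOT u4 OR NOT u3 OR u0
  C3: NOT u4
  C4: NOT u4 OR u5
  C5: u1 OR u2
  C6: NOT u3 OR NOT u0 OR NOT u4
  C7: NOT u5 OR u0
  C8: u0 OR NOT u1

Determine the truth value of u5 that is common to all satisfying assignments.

False

Suppose u5 = true.
From the singleton clause (NOT u4), u4 = false.
From the singleton clause (NOT u0), u0 = false.
But (u0) is also a unit clause — contradiction.
So every satisfying assignment has u5 = False.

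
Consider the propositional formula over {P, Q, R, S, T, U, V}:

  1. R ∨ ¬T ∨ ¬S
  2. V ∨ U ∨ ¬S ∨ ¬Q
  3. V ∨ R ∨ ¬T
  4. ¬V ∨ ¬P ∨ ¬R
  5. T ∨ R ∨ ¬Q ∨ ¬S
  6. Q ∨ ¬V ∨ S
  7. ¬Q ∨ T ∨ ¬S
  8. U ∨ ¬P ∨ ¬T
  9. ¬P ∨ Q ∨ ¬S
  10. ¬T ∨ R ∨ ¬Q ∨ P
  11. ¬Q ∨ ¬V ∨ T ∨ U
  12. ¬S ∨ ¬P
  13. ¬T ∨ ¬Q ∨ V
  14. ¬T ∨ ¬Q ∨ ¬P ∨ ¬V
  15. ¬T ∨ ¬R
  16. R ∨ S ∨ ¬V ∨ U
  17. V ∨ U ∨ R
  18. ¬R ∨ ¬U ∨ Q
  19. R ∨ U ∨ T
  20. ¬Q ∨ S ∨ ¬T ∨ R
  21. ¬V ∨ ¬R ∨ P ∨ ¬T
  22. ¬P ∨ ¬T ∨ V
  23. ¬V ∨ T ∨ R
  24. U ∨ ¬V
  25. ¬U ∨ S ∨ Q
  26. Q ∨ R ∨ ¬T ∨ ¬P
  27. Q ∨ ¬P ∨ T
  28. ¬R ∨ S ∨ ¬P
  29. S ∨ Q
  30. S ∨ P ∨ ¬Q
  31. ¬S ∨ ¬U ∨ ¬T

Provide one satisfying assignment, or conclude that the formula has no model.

Branch on S: set S = True.
(¬P) alone gives P = False.
Branch on R: set R = True.
(¬T) alone gives T = False.
(¬Q) alone gives Q = False.
(¬U) alone gives U = False.
(¬V) alone gives V = False.
This assignment satisfies each clause.

P ↦ False; Q ↦ False; R ↦ True; S ↦ True; T ↦ False; U ↦ False; V ↦ False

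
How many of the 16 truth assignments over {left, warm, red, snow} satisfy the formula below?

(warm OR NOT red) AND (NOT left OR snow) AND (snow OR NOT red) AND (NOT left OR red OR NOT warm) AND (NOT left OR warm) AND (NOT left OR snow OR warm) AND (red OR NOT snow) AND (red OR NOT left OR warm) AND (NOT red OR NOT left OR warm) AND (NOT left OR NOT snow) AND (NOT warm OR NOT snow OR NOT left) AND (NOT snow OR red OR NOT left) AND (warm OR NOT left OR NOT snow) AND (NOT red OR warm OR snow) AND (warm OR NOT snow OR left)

3

There are 2^4 = 16 truth assignments over (left, warm, red, snow).
Check each against the 15 clauses (columns in the order left, warm, red, snow):
  F F F F  ✓ satisfies all
  F F F T  ✗ fails (red OR NOT snow)
  F F T F  ✗ fails (warm OR NOT red)
  F F T T  ✗ fails (warm OR NOT red)
  F T F F  ✓ satisfies all
  F T F T  ✗ fails (red OR NOT snow)
  F T T F  ✗ fails (snow OR NOT red)
  F T T T  ✓ satisfies all
  T F F F  ✗ fails (NOT left OR snow)
  T F F T  ✗ fails (NOT left OR warm)
  T F T F  ✗ fails (warm OR NOT red)
  T F T T  ✗ fails (warm OR NOT red)
  T T F F  ✗ fails (NOT left OR snow)
  T T F T  ✗ fails (NOT left OR red OR NOT warm)
  T T T F  ✗ fails (NOT left OR snow)
  T T T T  ✗ fails (NOT left OR NOT snow)
3 of the 16 rows are models.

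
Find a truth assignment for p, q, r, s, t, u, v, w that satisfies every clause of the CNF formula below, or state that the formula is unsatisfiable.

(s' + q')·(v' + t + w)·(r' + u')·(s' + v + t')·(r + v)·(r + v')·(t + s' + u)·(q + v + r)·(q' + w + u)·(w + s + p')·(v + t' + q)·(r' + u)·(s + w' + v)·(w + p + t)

Try s = 0.
Try r = 0.
Unit clause (v) forces v = 1.
Now (v') is unsatisfied and unit — conflict.
Undo r and try r = 1.
Unit clause (u') forces u = 0.
Now (u) is unsatisfied and unit — conflict.
Either choice for r ends in contradiction.
Undo s and try s = 1.
Unit clause (q') forces q = 0.
Try r = 0.
Unit clause (v) forces v = 1.
Now (v') is unsatisfied and unit — conflict.
Undo r and try r = 1.
Unit clause (u') forces u = 0.
Now (u) is unsatisfied and unit — conflict.
Either choice for r ends in contradiction.
Either choice for s ends in contradiction.

UNSATISFIABLE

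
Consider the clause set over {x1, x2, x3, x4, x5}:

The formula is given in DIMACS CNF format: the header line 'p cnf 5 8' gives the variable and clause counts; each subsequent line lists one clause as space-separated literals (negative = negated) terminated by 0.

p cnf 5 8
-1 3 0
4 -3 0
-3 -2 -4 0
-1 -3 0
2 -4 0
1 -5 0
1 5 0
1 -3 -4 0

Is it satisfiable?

Try x1 = False.
The clause (¬x5) is unit, so x5 = False.
That conflicts with the unit clause (x5).
That branch fails; take x1 = True instead.
The clause (x3) is unit, so x3 = True.
That conflicts with the unit clause (¬x3).
Both values of x1 lead to a conflict.
No assignment satisfies every clause.

No, unsatisfiable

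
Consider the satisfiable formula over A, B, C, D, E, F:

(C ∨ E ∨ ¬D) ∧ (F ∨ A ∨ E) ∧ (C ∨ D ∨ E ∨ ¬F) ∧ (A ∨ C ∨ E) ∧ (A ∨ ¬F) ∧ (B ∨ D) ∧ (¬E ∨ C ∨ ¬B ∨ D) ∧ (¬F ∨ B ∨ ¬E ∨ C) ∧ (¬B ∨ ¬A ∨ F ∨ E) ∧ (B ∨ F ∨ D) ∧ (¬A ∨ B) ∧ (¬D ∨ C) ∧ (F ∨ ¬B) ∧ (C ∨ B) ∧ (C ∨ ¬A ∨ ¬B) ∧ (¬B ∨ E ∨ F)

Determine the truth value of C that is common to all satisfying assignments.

True

Suppose C = False.
The clause (¬D) is unit, so D = False.
The clause (B) is unit, so B = True.
The clause (¬E) is unit, so E = False.
The clause (¬F) is unit, so F = False.
But (F) is also a unit clause — contradiction.
So every satisfying assignment has C = True.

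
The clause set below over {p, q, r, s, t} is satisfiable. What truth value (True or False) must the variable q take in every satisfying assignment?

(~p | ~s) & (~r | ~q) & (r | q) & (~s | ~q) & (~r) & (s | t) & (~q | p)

True

Suppose q = 0.
(r) alone gives r = 1.
That conflicts with the unit clause (~r).
So every satisfying assignment has q = True.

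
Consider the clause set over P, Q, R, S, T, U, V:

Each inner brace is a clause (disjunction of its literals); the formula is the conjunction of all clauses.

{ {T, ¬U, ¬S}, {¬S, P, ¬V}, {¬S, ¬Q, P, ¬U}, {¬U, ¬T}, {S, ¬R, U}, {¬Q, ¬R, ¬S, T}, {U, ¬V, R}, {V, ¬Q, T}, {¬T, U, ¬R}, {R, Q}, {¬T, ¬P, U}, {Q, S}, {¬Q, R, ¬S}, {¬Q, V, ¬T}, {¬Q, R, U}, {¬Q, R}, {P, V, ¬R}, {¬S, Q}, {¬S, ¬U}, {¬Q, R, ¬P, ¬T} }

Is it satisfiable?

Satisfiable

Suppose U = True.
From the singleton clause (¬T), T = False.
From the singleton clause (¬S), S = False.
From the singleton clause (Q), Q = True.
From the singleton clause (V), V = True.
From the singleton clause (R), R = True.
Every clause is now satisfied; P is unconstrained.
A satisfying assignment: P: True; Q: True; R: True; S: False; T: False; U: True; V: True.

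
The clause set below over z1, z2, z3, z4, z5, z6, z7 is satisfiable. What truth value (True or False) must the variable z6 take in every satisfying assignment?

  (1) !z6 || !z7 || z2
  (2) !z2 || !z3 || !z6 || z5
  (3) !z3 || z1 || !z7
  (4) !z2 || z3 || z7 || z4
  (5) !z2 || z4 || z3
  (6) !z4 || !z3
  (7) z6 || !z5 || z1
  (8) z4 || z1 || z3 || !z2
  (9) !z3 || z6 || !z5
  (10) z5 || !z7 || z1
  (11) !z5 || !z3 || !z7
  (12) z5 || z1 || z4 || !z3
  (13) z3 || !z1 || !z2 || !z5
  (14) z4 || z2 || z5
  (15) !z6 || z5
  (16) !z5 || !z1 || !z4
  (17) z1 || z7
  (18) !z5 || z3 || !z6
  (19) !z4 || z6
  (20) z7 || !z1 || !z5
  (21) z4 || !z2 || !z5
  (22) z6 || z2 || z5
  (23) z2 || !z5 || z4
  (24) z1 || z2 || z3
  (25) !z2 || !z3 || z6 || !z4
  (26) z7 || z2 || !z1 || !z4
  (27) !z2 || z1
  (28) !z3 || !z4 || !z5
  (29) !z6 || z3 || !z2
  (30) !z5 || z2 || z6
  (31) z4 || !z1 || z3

False

Suppose z6 = true.
(z5) alone gives z5 = true.
(z3) alone gives z3 = true.
(!z4) alone gives z4 = false.
(!z7) alone gives z7 = false.
(z1) alone gives z1 = true.
That conflicts with the unit clause (!z1).
So every satisfying assignment has z6 = False.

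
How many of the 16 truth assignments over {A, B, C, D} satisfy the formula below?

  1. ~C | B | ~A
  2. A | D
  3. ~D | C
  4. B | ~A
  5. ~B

There are 2^4 = 16 truth assignments over (A, B, C, D).
Check each against the 5 clauses (columns in the order A, B, C, D):
  F F F F  ✗ fails (A | D)
  F F F T  ✗ fails (~D | C)
  F F T F  ✗ fails (A | D)
  F F T T  ✓ satisfies all
  F T F F  ✗ fails (A | D)
  F T F T  ✗ fails (~D | C)
  F T T F  ✗ fails (A | D)
  F T T T  ✗ fails (~B)
  T F F F  ✗ fails (B | ~A)
  T F F T  ✗ fails (~D | C)
  T F T F  ✗ fails (~C | B | ~A)
  T F T T  ✗ fails (~C | B | ~A)
  T T F F  ✗ fails (~B)
  T T F T  ✗ fails (~D | C)
  T T T F  ✗ fails (~B)
  T T T T  ✗ fails (~B)
1 of the 16 rows is a model.

1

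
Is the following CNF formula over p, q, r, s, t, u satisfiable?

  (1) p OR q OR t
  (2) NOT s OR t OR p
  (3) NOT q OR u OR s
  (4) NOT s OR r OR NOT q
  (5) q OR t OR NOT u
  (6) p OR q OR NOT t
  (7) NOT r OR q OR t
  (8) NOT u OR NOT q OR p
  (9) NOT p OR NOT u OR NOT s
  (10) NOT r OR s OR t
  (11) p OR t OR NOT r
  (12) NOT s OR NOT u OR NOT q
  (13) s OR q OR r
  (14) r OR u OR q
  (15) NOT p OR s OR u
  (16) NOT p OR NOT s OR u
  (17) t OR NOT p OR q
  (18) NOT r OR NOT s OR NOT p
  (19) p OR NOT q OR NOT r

Yes, satisfiable

Case p = true:
Case u = true:
(NOT s) alone gives s = false.
Case q = false:
(t) alone gives t = true.
(r) alone gives r = true.
All clauses are satisfied.
A satisfying assignment: p ↦ true, q ↦ false, r ↦ true, s ↦ false, t ↦ true, u ↦ true.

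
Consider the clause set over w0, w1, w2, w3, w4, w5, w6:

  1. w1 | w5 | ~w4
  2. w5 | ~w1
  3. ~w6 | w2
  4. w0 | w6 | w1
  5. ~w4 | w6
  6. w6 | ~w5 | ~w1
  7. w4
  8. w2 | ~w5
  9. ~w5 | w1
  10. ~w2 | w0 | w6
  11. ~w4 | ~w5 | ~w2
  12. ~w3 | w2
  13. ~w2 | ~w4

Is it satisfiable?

No, unsatisfiable

Unit clause (w4) forces w4 = 1.
Unit clause (w6) forces w6 = 1.
Unit clause (w2) forces w2 = 1.
That conflicts with the unit clause (~w2).
No assignment satisfies every clause.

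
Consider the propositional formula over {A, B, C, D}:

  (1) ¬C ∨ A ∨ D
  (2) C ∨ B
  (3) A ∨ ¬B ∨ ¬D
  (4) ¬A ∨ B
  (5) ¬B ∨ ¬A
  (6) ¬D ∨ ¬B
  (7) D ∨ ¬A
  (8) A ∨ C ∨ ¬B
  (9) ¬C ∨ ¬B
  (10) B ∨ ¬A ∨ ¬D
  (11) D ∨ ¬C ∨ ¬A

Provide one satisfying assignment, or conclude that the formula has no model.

Try C = True.
From the singleton clause (¬B), B = False.
From the singleton clause (¬A), A = False.
From the singleton clause (D), D = True.
This assignment satisfies each clause.

A ↦ False,  B ↦ False,  C ↦ True,  D ↦ True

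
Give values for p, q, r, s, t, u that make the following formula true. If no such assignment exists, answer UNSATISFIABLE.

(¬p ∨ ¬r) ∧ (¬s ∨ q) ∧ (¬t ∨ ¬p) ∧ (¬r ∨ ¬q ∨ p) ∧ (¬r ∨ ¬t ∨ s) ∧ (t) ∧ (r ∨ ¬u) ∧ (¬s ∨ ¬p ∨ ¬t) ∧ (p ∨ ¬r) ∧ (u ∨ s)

p=False, q=True, r=False, s=True, t=True, u=False

(t) alone gives t = True.
(¬p) alone gives p = False.
(¬r) alone gives r = False.
(¬u) alone gives u = False.
(s) alone gives s = True.
(q) alone gives q = True.
Every clause now holds.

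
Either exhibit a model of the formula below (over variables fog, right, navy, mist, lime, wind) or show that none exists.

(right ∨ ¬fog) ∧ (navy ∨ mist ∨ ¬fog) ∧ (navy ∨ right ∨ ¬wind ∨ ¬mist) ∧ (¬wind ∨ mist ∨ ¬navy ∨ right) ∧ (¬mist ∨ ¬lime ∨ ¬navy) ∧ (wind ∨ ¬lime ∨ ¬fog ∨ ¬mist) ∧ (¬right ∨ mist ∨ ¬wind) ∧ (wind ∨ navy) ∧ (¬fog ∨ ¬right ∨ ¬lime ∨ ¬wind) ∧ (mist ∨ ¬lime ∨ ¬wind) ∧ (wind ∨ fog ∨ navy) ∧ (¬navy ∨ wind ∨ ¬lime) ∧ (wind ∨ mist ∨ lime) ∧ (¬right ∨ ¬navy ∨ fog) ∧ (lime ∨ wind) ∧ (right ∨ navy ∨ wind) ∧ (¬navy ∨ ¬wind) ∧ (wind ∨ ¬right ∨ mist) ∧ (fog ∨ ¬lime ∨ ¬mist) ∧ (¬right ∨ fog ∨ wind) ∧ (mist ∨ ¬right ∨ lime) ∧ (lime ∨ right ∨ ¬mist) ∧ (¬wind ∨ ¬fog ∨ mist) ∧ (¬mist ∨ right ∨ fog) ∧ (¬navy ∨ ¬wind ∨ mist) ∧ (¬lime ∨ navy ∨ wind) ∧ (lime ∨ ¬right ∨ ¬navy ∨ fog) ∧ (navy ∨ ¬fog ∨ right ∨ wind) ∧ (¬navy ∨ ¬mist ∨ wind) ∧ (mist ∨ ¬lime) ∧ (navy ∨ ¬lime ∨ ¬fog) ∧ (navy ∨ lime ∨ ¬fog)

fog ↦ False,  right ↦ True,  navy ↦ False,  mist ↦ True,  lime ↦ False,  wind ↦ True

Try right = True.
Try mist = True.
Try lime = False.
(wind) alone gives wind = True.
(¬navy) alone gives navy = False.
(¬fog) alone gives fog = False.
Every clause now holds.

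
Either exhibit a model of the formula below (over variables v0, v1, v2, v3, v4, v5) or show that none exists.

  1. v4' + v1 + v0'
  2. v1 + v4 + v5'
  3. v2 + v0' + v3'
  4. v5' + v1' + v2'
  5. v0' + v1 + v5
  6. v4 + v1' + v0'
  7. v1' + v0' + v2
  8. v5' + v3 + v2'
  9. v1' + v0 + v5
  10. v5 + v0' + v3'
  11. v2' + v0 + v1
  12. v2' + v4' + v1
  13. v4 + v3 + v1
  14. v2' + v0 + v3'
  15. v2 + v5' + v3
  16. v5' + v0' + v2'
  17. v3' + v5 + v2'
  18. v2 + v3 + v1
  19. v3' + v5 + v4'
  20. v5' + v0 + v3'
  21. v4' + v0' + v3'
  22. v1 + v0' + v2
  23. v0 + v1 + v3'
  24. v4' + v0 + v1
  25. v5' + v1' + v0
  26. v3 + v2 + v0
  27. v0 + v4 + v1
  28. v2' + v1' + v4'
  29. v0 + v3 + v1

Branch on v4: set v4 = 0.
Branch on v1: set v1 = 1.
(v0') alone gives v0 = 0.
(v5) alone gives v5 = 1.
Now (v5') is unsatisfied and unit — conflict.
So v1 must be the other value — set v1 = 0.
(v5') alone gives v5 = 0.
(v0') alone gives v0 = 0.
Now (v0) is unsatisfied and unit — conflict.
Both values of v1 lead to a conflict.
So v4 must be the other value — set v4 = 1.
Branch on v1: set v1 = 1.
(v2') alone gives v2 = 0.
(v0') alone gives v0 = 0.
(v5) alone gives v5 = 1.
Now (v5') is unsatisfied and unit — conflict.
So v1 must be the other value — set v1 = 0.
(v0') alone gives v0 = 0.
Now (v0) is unsatisfied and unit — conflict.
Both values of v1 lead to a conflict.
Both values of v4 lead to a conflict.

UNSATISFIABLE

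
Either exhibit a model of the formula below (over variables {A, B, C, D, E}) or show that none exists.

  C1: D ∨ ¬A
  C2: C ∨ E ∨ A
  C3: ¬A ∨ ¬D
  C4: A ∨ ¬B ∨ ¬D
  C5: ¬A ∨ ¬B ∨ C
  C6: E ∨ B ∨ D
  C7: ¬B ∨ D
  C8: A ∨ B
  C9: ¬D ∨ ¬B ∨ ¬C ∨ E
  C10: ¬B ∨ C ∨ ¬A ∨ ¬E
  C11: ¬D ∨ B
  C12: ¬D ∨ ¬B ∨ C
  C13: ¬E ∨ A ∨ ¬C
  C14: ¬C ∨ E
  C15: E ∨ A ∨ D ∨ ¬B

Try D = True.
Unit clause (¬A) forces A = False.
Unit clause (¬B) forces B = False.
That conflicts with the unit clause (B).
So D must be the other value — set D = False.
Unit clause (¬A) forces A = False.
Unit clause (¬B) forces B = False.
That conflicts with the unit clause (B).
Both values of D lead to a conflict.

UNSATISFIABLE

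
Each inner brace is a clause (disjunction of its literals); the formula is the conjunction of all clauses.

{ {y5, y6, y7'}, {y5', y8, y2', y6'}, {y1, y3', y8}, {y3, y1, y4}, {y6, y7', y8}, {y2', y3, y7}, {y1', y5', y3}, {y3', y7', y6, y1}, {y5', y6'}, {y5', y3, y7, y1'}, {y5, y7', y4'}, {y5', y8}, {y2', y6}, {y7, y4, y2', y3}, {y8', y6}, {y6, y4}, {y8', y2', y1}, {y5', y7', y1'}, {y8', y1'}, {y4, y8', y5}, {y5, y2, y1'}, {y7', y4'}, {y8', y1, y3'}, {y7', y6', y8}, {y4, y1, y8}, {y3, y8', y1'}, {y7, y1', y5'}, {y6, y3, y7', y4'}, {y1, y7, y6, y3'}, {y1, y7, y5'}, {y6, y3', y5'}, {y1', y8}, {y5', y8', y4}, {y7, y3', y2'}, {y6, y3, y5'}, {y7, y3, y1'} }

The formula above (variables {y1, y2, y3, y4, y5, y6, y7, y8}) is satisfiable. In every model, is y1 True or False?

False

Suppose y1 = 1.
The clause (y8') is unit, so y8 = 0.
But (y8) is also a unit clause — contradiction.
So every satisfying assignment has y1 = False.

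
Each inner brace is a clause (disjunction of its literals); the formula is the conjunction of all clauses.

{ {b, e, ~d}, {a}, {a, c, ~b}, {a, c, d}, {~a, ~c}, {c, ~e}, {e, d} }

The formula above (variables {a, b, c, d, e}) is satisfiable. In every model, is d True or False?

Suppose d = 0.
(a) alone gives a = 1.
(~c) alone gives c = 0.
(~e) alone gives e = 0.
That conflicts with the unit clause (e).
So every satisfying assignment has d = True.

True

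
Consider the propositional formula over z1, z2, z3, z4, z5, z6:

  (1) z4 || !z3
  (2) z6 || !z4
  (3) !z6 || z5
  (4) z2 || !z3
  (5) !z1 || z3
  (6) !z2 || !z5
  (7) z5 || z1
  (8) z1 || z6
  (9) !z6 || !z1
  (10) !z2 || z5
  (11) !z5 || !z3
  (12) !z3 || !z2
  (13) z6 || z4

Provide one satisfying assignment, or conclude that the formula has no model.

z1 ↦ false, z2 ↦ false, z3 ↦ false, z4 ↦ false, z5 ↦ true, z6 ↦ true

Branch on z4: set z4 = false.
(!z3) alone gives z3 = false.
(!z1) alone gives z1 = false.
(z5) alone gives z5 = true.
(!z2) alone gives z2 = false.
(z6) alone gives z6 = true.
This assignment satisfies each clause.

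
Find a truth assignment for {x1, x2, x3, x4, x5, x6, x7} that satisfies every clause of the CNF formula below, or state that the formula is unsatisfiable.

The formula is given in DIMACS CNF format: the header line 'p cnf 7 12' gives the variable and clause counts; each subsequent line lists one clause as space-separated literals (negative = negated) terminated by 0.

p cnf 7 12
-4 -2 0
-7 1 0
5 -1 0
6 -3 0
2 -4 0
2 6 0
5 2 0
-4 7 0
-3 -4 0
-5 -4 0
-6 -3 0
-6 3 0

x1 ↦ False; x2 ↦ True; x3 ↦ False; x4 ↦ False; x5 ↦ False; x6 ↦ False; x7 ↦ False

Branch on x4: set x4 = False.
Branch on x7: set x7 = False.
Branch on x5: set x5 = False.
From the singleton clause (¬x1), x1 = False.
From the singleton clause (x2), x2 = True.
Branch on x6: set x6 = False.
From the singleton clause (¬x3), x3 = False.
This assignment satisfies each clause.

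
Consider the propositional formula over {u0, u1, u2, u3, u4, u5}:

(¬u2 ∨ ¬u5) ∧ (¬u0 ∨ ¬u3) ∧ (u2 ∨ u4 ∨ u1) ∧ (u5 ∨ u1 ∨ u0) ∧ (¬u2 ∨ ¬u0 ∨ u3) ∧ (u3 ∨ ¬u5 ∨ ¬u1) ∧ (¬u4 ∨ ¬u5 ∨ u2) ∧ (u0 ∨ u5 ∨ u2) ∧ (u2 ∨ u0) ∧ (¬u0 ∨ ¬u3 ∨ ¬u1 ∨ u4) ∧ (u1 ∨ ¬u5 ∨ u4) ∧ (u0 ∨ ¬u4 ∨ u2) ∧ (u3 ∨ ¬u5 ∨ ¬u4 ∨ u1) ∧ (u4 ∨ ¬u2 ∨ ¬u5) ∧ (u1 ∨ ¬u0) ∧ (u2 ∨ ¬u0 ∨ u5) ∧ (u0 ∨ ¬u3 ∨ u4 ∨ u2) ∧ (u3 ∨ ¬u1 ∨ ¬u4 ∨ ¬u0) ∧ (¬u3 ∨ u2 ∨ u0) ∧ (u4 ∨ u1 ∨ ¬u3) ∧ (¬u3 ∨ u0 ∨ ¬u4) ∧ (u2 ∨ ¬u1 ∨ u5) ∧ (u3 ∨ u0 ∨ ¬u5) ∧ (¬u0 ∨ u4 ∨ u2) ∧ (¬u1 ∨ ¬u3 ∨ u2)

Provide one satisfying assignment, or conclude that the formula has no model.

Case u2 = True:
(¬u5) alone gives u5 = False.
Case u0 = False:
(u1) alone gives u1 = True.
Case u3 = False:
No clause remains; u4 is free.

u0=False, u1=True, u2=True, u3=False, u4=True, u5=False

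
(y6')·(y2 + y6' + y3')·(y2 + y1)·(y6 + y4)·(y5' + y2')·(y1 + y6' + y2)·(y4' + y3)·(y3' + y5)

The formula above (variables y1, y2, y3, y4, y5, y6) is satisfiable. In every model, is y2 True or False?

Suppose y2 = 1.
The clause (y6') is unit, so y6 = 0.
The clause (y4) is unit, so y4 = 1.
The clause (y5') is unit, so y5 = 0.
The clause (y3) is unit, so y3 = 1.
Now (y3') is unsatisfied and unit — conflict.
So every satisfying assignment has y2 = False.

False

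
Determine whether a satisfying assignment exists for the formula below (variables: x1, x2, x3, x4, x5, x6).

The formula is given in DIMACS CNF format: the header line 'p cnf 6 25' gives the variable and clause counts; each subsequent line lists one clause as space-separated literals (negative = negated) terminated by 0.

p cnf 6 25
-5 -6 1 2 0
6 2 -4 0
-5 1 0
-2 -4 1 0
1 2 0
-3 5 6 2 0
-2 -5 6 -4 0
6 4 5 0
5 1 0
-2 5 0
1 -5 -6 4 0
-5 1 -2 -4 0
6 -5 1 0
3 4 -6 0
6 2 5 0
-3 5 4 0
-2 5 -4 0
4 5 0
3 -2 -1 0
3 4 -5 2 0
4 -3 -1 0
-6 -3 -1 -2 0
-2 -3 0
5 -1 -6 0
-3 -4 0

Branch on x5: set x5 = True.
Unit clause (x1) forces x1 = True.
Branch on x3: set x3 = False.
Unit clause (¬x2) forces x2 = False.
Unit clause (x4) forces x4 = True.
Unit clause (x6) forces x6 = True.
Every clause now holds.
A satisfying assignment: x1: True, x2: False, x3: False, x4: True, x5: True, x6: True.

Yes, satisfiable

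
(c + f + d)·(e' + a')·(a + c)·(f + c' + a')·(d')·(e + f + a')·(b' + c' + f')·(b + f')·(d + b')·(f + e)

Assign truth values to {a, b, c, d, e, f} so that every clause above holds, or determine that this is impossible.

The clause (d') is unit, so d = 0.
The clause (b') is unit, so b = 0.
The clause (f') is unit, so f = 0.
The clause (c) is unit, so c = 1.
The clause (a') is unit, so a = 0.
The clause (e) is unit, so e = 1.
This assignment satisfies each clause.

a ↦ 0, b ↦ 0, c ↦ 1, d ↦ 0, e ↦ 1, f ↦ 0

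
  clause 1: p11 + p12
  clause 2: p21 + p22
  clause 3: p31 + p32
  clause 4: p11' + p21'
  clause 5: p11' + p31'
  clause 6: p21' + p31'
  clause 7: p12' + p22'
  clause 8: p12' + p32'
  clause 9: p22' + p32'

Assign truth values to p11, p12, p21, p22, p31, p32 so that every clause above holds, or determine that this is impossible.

Suppose p11 = 1.
The clause (p21') is unit, so p21 = 0.
The clause (p22) is unit, so p22 = 1.
The clause (p31') is unit, so p31 = 0.
The clause (p32) is unit, so p32 = 1.
But (p32') is also a unit clause — contradiction.
That branch fails; take p11 = 0 instead.
The clause (p12) is unit, so p12 = 1.
The clause (p22') is unit, so p22 = 0.
The clause (p21) is unit, so p21 = 1.
The clause (p31') is unit, so p31 = 0.
The clause (p32) is unit, so p32 = 1.
But (p32') is also a unit clause — contradiction.
Either choice for p11 ends in contradiction.

UNSATISFIABLE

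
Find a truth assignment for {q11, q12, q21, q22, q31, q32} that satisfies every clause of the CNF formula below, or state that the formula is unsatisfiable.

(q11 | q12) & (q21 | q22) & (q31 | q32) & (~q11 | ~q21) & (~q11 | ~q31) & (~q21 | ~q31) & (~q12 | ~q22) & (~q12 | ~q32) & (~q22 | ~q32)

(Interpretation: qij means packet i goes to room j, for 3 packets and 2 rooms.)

UNSATISFIABLE

Try q11 = 1.
The clause (~q21) is unit, so q21 = 0.
The clause (q22) is unit, so q22 = 1.
The clause (~q31) is unit, so q31 = 0.
The clause (q32) is unit, so q32 = 1.
That conflicts with the unit clause (~q32).
Backtrack on q11: now try q11 = 0.
The clause (q12) is unit, so q12 = 1.
The clause (~q22) is unit, so q22 = 0.
The clause (q21) is unit, so q21 = 1.
The clause (~q31) is unit, so q31 = 0.
The clause (q32) is unit, so q32 = 1.
That conflicts with the unit clause (~q32).
Either choice for q11 ends in contradiction.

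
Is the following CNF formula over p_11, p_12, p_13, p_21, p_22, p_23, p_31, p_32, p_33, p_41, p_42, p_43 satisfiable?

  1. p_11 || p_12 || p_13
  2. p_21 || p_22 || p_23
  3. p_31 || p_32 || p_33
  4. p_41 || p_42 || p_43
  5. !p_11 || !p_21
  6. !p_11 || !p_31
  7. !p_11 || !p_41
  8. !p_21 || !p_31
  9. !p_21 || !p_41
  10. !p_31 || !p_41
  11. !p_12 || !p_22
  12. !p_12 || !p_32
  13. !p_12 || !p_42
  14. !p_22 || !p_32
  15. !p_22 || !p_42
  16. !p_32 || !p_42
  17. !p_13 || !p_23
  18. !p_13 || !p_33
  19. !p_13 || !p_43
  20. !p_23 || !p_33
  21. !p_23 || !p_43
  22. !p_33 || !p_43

No

Case p_11 = false:
Case p_12 = true:
The clause (!p_22) is unit, so p_22 = false.
The clause (!p_32) is unit, so p_32 = false.
The clause (!p_42) is unit, so p_42 = false.
Case p_21 = true:
The clause (!p_31) is unit, so p_31 = false.
The clause (p_33) is unit, so p_33 = true.
The clause (!p_41) is unit, so p_41 = false.
The clause (p_43) is unit, so p_43 = true.
But (!p_43) is also a unit clause — contradiction.
Undo p_21 and try p_21 = false.
The clause (p_23) is unit, so p_23 = true.
The clause (!p_13) is unit, so p_13 = false.
The clause (!p_33) is unit, so p_33 = false.
The clause (p_31) is unit, so p_31 = true.
The clause (!p_41) is unit, so p_41 = false.
The clause (p_43) is unit, so p_43 = true.
But (!p_43) is also a unit clause — contradiction.
Both values of p_21 lead to a conflict.
Undo p_12 and try p_12 = false.
The clause (p_13) is unit, so p_13 = true.
The clause (!p_23) is unit, so p_23 = false.
The clause (!p_33) is unit, so p_33 = false.
The clause (!p_43) is unit, so p_43 = false.
Case p_21 = true:
The clause (!p_31) is unit, so p_31 = false.
The clause (p_32) is unit, so p_32 = true.
The clause (!p_41) is unit, so p_41 = false.
The clause (p_42) is unit, so p_42 = true.
But (!p_42) is also a unit clause — contradiction.
Undo p_21 and try p_21 = false.
The clause (p_22) is unit, so p_22 = true.
The clause (!p_32) is unit, so p_32 = false.
The clause (p_31) is unit, so p_31 = true.
The clause (!p_41) is unit, so p_41 = false.
The clause (p_42) is unit, so p_42 = true.
But (!p_42) is also a unit clause — contradiction.
Both values of p_21 lead to a conflict.
Both values of p_12 lead to a conflict.
Undo p_11 and try p_11 = true.
The clause (!p_21) is unit, so p_21 = false.
The clause (!p_31) is unit, so p_31 = false.
The clause (!p_41) is unit, so p_41 = false.
Case p_22 = true:
The clause (!p_12) is unit, so p_12 = false.
The clause (!p_32) is unit, so p_32 = false.
The clause (p_33) is unit, so p_33 = true.
The clause (!p_42) is unit, so p_42 = false.
The clause (p_43) is unit, so p_43 = true.
But (!p_43) is also a unit clause — contradiction.
Undo p_22 and try p_22 = false.
The clause (p_23) is unit, so p_23 = true.
The clause (!p_13) is unit, so p_13 = false.
The clause (!p_33) is unit, so p_33 = false.
The clause (p_32) is unit, so p_32 = true.
The clause (!p_12) is unit, so p_12 = false.
The clause (!p_42) is unit, so p_42 = false.
The clause (p_43) is unit, so p_43 = true.
But (!p_43) is also a unit clause — contradiction.
Both values of p_22 lead to a conflict.
Both values of p_11 lead to a conflict.
No assignment satisfies every clause.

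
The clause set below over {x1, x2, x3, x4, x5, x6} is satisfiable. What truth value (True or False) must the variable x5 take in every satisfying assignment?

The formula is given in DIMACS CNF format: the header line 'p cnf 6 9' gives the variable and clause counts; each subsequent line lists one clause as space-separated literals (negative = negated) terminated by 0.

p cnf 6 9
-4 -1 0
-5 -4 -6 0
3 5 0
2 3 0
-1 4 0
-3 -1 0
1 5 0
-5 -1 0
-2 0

Suppose x5 = False.
The clause (x3) is unit, so x3 = True.
The clause (¬x1) is unit, so x1 = False.
Now (x1) is unsatisfied and unit — conflict.
So every satisfying assignment has x5 = True.

True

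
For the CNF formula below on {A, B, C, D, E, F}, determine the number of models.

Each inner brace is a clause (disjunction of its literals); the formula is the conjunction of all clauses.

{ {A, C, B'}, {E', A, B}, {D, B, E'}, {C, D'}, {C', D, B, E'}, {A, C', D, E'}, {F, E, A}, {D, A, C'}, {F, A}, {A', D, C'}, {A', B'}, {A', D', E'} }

8

There are 2^6 = 64 truth assignments over (A, B, C, D, E, F).
Split on F. With F = 1, the clauses containing F are satisfied and F' drops from the rest; 6 of the 2^5 = 32 assignments to the other variables satisfy what remains.
With F = 0, by the same count on the reduced clause set, 2 assignments work.
(One model: A=F, B=F, C=F, D=F, E=F, F=T.)
Total: 6 + 2 = 8.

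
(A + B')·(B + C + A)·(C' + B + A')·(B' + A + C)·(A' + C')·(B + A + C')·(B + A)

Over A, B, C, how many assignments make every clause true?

2

There are 2^3 = 8 truth assignments over (A, B, C).
Check each against the 7 clauses (columns in the order A, B, C):
  F F F  ✗ fails (B + C + A)
  F F T  ✗ fails (B + A + C')
  F T F  ✗ fails (A + B')
  F T T  ✗ fails (A + B')
  T F F  ✓ satisfies all
  T F T  ✗ fails (C' + B + A')
  T T F  ✓ satisfies all
  T T T  ✗ fails (A' + C')
2 of the 8 rows are models.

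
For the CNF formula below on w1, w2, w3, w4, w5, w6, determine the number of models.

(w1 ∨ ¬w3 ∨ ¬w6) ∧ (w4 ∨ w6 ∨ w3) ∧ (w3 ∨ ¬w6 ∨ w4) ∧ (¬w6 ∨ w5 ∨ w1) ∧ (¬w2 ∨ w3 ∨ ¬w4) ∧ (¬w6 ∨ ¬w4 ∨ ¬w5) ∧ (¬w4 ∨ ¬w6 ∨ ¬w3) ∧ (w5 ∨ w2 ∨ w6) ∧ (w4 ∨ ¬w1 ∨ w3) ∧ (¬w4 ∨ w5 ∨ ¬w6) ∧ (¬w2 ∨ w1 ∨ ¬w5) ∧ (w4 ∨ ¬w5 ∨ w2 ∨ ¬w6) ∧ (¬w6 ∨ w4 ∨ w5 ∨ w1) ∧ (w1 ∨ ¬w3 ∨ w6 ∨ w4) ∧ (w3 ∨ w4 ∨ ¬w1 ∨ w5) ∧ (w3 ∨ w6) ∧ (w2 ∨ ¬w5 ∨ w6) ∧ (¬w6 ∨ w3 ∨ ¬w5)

There are 2^6 = 64 truth assignments over (w1, w2, w3, w4, w5, w6).
Split on w2. With w2 = True, the clauses containing w2 are satisfied and ¬w2 drops from the rest; 7 of the 2^5 = 32 assignments to the other variables satisfy what remains.
With w2 = False, by the same count on the reduced clause set, 1 assignment works.
Total: 7 + 1 = 8.

8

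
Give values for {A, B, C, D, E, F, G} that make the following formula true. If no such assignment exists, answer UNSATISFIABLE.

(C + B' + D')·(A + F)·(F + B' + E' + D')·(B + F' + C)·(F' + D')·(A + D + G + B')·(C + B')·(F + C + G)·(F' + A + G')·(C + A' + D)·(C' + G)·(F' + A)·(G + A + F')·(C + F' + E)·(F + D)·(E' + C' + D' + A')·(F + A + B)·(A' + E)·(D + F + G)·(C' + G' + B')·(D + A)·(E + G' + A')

A=1,  B=0,  C=0,  D=1,  E=1,  F=0,  G=1

Suppose A = 1.
From the singleton clause (E), E = 1.
Suppose F = 0.
From the singleton clause (D), D = 1.
From the singleton clause (B'), B = 0.
From the singleton clause (C'), C = 0.
From the singleton clause (G), G = 1.
This assignment satisfies each clause.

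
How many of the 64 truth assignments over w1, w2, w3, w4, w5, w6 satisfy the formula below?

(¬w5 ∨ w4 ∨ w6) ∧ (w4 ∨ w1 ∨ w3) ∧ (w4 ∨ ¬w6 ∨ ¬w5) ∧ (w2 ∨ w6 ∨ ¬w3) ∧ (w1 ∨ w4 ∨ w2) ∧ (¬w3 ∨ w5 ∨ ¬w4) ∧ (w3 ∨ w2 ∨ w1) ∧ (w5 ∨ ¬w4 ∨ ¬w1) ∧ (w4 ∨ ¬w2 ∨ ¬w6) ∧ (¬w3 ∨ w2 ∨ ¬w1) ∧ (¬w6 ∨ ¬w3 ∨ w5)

18

There are 2^6 = 64 truth assignments over (w1, w2, w3, w4, w5, w6).
Split on w4. With w4 = True, the clauses containing w4 are satisfied and ¬w4 drops from the rest; 13 of the 2^5 = 32 assignments to the other variables satisfy what remains.
With w4 = False, by the same count on the reduced clause set, 5 assignments work.
(One model: w1=F, w2=F, w3=T, w4=T, w5=T, w6=T.)
Total: 13 + 5 = 18.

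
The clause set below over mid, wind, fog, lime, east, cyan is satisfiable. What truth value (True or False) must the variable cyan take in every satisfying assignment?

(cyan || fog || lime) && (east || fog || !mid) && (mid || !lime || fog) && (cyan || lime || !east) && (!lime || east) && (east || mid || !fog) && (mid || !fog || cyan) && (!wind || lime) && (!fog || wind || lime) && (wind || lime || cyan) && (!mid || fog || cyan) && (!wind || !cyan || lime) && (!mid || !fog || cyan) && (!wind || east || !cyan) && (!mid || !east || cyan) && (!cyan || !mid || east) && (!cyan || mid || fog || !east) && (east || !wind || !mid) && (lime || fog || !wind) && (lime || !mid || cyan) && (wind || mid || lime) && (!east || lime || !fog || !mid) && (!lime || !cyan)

Suppose cyan = false.
Case fog = true:
From the singleton clause (mid), mid = true.
That conflicts with the unit clause (!mid).
Backtrack on fog: now try fog = false.
From the singleton clause (lime), lime = true.
From the singleton clause (mid), mid = true.
That conflicts with the unit clause (!mid).
Neither fog = true nor fog = false works.
So every satisfying assignment has cyan = True.

True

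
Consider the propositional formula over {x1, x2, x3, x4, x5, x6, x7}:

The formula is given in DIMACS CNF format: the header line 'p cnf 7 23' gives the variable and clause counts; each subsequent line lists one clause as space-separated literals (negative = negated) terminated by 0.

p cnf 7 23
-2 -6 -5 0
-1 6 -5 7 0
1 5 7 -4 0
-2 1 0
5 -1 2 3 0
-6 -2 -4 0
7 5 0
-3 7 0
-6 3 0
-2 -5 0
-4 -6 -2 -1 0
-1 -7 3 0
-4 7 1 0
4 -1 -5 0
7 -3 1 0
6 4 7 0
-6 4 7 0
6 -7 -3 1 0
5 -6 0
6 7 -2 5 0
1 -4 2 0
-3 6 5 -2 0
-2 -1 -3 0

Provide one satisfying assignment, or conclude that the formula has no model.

Try x2 = False.
Try x7 = True.
Try x6 = False.
Try x1 = False.
The clause (¬x3) is unit, so x3 = False.
The clause (¬x4) is unit, so x4 = False.
No clause remains; x5 is free.

x1: False,  x2: False,  x3: False,  x4: False,  x5: False,  x6: False,  x7: True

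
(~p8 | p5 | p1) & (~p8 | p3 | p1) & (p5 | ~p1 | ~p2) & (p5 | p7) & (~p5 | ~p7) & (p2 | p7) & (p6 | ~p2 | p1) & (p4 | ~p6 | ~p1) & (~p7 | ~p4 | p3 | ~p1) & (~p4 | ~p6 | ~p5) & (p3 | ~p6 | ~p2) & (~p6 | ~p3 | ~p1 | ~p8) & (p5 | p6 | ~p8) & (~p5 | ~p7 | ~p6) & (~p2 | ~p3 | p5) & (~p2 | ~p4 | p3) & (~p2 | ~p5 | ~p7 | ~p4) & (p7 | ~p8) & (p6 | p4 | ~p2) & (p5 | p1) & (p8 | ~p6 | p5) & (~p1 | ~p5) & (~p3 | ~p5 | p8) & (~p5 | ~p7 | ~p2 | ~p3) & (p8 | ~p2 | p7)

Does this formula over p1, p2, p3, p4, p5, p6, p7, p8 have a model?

Yes

Case p5 = 0:
From the singleton clause (p7), p7 = 1.
From the singleton clause (p1), p1 = 1.
From the singleton clause (~p2), p2 = 0.
Case p4 = 1:
From the singleton clause (p3), p3 = 1.
Case p6 = 0:
From the singleton clause (~p8), p8 = 0.
All clauses are satisfied.
A satisfying assignment: p1: 1; p2: 0; p3: 1; p4: 1; p5: 0; p6: 0; p7: 1; p8: 0.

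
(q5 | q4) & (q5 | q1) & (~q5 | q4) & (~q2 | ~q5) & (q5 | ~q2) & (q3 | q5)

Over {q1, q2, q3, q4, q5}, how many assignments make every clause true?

There are 2^5 = 32 truth assignments over (q1, q2, q3, q4, q5).
Split on q1. With q1 = 1, the clauses containing q1 are satisfied and ~q1 drops from the rest; 3 of the 2^4 = 16 assignments to the other variables satisfy what remains.
With q1 = 0, by the same count on the reduced clause set, 2 assignments work.
Total: 3 + 2 = 5.

5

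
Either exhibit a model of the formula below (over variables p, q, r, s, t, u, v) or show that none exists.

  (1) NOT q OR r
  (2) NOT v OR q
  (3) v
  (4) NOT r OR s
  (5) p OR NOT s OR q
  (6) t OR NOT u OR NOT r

From the singleton clause (v), v = true.
From the singleton clause (q), q = true.
From the singleton clause (r), r = true.
From the singleton clause (s), s = true.
Suppose t = false.
From the singleton clause (NOT u), u = false.
No clause remains; p is free.

p ↦ true, q ↦ true, r ↦ true, s ↦ true, t ↦ false, u ↦ false, v ↦ true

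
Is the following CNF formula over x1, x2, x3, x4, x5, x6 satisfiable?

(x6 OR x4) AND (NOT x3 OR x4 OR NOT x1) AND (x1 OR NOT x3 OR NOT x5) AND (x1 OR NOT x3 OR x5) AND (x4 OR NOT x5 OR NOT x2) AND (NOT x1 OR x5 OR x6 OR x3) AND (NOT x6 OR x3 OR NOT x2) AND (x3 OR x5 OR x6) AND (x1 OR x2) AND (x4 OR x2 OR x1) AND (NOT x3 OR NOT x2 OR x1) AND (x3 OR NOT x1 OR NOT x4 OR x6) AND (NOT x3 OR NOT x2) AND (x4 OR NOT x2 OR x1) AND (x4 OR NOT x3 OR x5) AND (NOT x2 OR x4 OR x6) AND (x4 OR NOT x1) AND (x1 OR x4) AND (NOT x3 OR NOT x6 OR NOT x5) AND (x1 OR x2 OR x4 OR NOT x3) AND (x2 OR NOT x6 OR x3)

Yes, satisfiable

Suppose x6 = false.
The clause (x4) is unit, so x4 = true.
Suppose x3 = true.
The clause (NOT x2) is unit, so x2 = false.
The clause (x1) is unit, so x1 = true.
Every clause is now satisfied; x5 is unconstrained.
A satisfying assignment: x1: true, x2: false, x3: true, x4: true, x5: true, x6: false.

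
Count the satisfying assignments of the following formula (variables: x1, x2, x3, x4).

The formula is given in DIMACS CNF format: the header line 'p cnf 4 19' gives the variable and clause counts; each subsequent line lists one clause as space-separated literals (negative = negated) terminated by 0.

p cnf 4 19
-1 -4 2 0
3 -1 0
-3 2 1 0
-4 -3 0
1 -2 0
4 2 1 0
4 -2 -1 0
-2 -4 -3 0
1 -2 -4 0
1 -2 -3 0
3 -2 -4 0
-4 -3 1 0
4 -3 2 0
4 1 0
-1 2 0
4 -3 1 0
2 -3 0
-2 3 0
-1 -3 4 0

1

There are 2^4 = 16 truth assignments over (x1, x2, x3, x4).
Check each against the 19 clauses (columns in the order x1, x2, x3, x4):
  F F F F  ✗ fails (x4 ∨ x2 ∨ x1)
  F F F T  ✓ satisfies all
  F F T F  ✗ fails (¬x3 ∨ x2 ∨ x1)
  F F T T  ✗ fails (¬x3 ∨ x2 ∨ x1)
  F T F F  ✗ fails (x1 ∨ ¬x2)
  F T F T  ✗ fails (x1 ∨ ¬x2)
  F T T F  ✗ fails (x1 ∨ ¬x2)
  F T T T  ✗ fails (¬x4 ∨ ¬x3)
  T F F F  ✗ fails (x3 ∨ ¬x1)
  T F F T  ✗ fails (¬x1 ∨ ¬x4 ∨ x2)
  T F T F  ✗ fails (x4 ∨ ¬x3 ∨ x2)
  T F T T  ✗ fails (¬x1 ∨ ¬x4 ∨ x2)
  T T F F  ✗ fails (x3 ∨ ¬x1)
  T T F T  ✗ fails (x3 ∨ ¬x1)
  T T T F  ✗ fails (x4 ∨ ¬x2 ∨ ¬x1)
  T T T T  ✗ fails (¬x4 ∨ ¬x3)
1 of the 16 rows is a model.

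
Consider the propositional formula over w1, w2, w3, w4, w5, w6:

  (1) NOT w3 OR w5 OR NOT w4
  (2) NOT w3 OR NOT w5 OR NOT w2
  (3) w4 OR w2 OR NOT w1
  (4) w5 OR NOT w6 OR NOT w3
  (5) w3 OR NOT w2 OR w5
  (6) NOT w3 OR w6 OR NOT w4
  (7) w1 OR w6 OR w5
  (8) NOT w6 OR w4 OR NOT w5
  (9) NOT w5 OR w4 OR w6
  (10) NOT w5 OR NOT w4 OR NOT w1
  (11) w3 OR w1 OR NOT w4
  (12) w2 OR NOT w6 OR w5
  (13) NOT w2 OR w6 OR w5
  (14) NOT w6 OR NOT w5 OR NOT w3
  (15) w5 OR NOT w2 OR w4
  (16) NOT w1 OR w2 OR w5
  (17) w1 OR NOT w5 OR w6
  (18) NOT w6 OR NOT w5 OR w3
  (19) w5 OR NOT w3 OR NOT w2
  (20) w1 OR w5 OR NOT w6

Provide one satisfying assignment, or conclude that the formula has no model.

UNSATISFIABLE

Case w3 = false:
Case w2 = false:
Case w4 = true:
From the singleton clause (w1), w1 = true.
From the singleton clause (NOT w5), w5 = false.
That conflicts with the unit clause (w5).
Backtrack on w4: now try w4 = false.
From the singleton clause (NOT w1), w1 = false.
Case w6 = true:
From the singleton clause (NOT w5), w5 = false.
That conflicts with the unit clause (w5).
Backtrack on w6: now try w6 = false.
From the singleton clause (w5), w5 = true.
That conflicts with the unit clause (NOT w5).
Either choice for w6 ends in contradiction.
Either choice for w4 ends in contradiction.
Backtrack on w2: now try w2 = true.
From the singleton clause (w5), w5 = true.
From the singleton clause (NOT w6), w6 = false.
From the singleton clause (w4), w4 = true.
From the singleton clause (NOT w1), w1 = false.
That conflicts with the unit clause (w1).
Either choice for w2 ends in contradiction.
Backtrack on w3: now try w3 = true.
Case w5 = true:
From the singleton clause (NOT w2), w2 = false.
From the singleton clause (NOT w6), w6 = false.
From the singleton clause (NOT w4), w4 = false.
That conflicts with the unit clause (w4).
Backtrack on w5: now try w5 = false.
From the singleton clause (NOT w4), w4 = false.
From the singleton clause (NOT w6), w6 = false.
From the singleton clause (w1), w1 = true.
From the singleton clause (w2), w2 = true.
That conflicts with the unit clause (NOT w2).
Either choice for w5 ends in contradiction.
Either choice for w3 ends in contradiction.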